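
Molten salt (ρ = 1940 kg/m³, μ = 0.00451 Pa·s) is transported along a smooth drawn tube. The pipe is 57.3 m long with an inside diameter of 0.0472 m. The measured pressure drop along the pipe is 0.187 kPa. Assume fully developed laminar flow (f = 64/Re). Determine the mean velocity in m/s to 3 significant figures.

V ≈ 0.0504 m/s

For laminar flow, f = 64/Re with Re = ρVD/μ, so Darcy-Weisbach reduces to ΔP = 32μLV/D². Solving for V: V = ΔP·D²/(32μL) = 187·(0.0472)²/(32·0.00451·57.3) = 0.05038 m/s.
Check: Re = ρVD/μ = 1940·0.05038·0.0472/0.00451 = 1023 < 2300, so the laminar assumption holds.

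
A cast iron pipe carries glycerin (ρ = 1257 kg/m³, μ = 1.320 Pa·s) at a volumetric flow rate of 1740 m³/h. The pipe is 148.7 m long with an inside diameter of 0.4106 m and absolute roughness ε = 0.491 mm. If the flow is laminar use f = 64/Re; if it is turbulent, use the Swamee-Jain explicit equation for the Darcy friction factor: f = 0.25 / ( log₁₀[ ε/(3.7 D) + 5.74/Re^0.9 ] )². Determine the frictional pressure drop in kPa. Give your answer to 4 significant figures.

ΔP ≈ 136.0 kPa

Q = 1740 m³/h = 1740/3600 = 0.4833 m³/s.
Cross-sectional area A = πD²/4 = π(0.4106)²/4 = 0.1324 m²; mean velocity V = Q/A = 0.4833/0.1324 = 3.65 m/s.
Reynolds number Re = ρVD/μ = 1257 · 3.65 · 0.4106 / 1.32 = 1427.
Re < 2300 → laminar flow, so f = 64/Re = 64/1427 = 0.04484 (the turbulent correlation is not needed).
Darcy-Weisbach: ΔP = f(L/D)(ρV²/2) = 0.04484·(148.7/0.4106)·(1257·3.65²/2) = 0.04484·362.2·8374 = 1.36e+05 Pa.
ΔP = 1.36e+05 Pa = 136.0 kPa.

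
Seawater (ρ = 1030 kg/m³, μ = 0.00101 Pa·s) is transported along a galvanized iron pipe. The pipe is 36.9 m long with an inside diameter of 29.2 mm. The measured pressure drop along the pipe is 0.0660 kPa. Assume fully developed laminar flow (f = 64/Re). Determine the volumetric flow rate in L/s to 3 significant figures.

For laminar flow, f = 64/Re with Re = ρVD/μ, so Darcy-Weisbach reduces to ΔP = 32μLV/D². Solving for V: V = ΔP·D²/(32μL) = 66·(0.0292)²/(32·0.00101·36.9) = 0.04719 m/s.
Check: Re = ρVD/μ = 1030·0.04719·0.0292/0.00101 = 1405 < 2300, so the laminar assumption holds.
Q = V·A = 0.04719·(π/4·0.0292²) = 3.16e-05 m³/s = 0.0316 L/s.

Q ≈ 0.0316 L/s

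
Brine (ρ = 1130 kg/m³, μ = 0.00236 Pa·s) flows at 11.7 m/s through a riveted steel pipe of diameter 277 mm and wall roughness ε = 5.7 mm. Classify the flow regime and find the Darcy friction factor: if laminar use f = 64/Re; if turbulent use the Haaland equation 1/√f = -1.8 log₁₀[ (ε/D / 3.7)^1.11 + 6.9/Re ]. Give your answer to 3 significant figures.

Re = ρVD/μ = 1130·11.7·0.277/0.00236 = 1.552e+06.
Re > 4000 → turbulent. ε/D = 0.0057/0.277 = 0.0206; Haaland: 1/√f = -1.8 log₁₀[0.00314 + 4.45e-06] = 4.504, so f = 0.0493.

f ≈ 0.0493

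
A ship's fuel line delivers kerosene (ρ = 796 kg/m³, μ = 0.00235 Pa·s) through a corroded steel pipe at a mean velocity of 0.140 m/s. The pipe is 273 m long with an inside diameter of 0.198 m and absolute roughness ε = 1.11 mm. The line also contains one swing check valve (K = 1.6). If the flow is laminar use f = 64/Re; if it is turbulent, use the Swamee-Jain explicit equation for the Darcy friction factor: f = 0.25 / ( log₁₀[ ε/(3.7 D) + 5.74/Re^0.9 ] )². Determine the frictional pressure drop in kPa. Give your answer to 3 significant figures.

Reynolds number Re = ρVD/μ = 796 · 0.14 · 0.198 / 0.00235 = 9389.
Re > 4000 → turbulent. Relative roughness ε/D = 0.00111/0.198 = 0.00561. Swamee-Jain: f = 0.25/(log₁₀[0.00561/3.7 + 5.74/9389^0.9])² = 0.25/(log₁₀[0.00152 + 0.00153])² = 0.25/(-2.517)² = 0.03946.
Total minor-loss coefficient ΣK = 1·1.6 = 1.6.
ΔP = [f·L/D + ΣK]·(ρV²/2) = [0.03946·273/0.198 + 1.6]·(796·0.14²/2) = [54.41 + 1.6]·7.801 = 436.9 Pa.
ΔP = 436.9 Pa = 0.437 kPa.

ΔP ≈ 0.437 kPa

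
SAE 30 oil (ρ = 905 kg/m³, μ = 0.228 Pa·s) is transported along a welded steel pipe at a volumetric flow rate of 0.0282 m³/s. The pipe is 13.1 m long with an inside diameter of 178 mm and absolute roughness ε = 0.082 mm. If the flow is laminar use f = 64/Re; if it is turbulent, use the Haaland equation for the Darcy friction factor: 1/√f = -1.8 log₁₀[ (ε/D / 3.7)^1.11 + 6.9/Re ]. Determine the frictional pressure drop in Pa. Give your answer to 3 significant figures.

Cross-sectional area A = πD²/4 = π(0.178)²/4 = 0.02488 m²; mean velocity V = Q/A = 0.0282/0.02488 = 1.133 m/s.
Reynolds number Re = ρVD/μ = 905 · 1.133 · 0.178 / 0.228 = 800.7.
Re < 2300 → laminar flow, so f = 64/Re = 64/800.7 = 0.07993 (the turbulent correlation is not needed).
Darcy-Weisbach: ΔP = f(L/D)(ρV²/2) = 0.07993·(13.1/0.178)·(905·1.133²/2) = 0.07993·73.6·581.1 = 3418 Pa.

ΔP ≈ 3420 Pa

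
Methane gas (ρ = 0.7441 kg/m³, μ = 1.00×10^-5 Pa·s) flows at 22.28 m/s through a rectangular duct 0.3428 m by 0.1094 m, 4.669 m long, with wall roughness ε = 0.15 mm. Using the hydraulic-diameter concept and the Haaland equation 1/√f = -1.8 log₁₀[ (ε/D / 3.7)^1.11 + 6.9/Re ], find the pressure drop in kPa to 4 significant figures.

ΔP ≈ 0.1049 kPa

Hydraulic diameter D_h = 4A/P = 4·(0.3428·0.1094)/(2·(0.3428+0.1094)) = 0.15/0.9044 = 0.1659 m.
Re = ρVD_h/μ = 0.7441·22.28·0.1659/1e-05 = 2.75e+05.
ε/D_h = 0.00015/0.1659 = 0.000904; Haaland gives 1/√f = -1.8 log₁₀[9.79e-05+2.51e-05] = 7.038, so f = 0.02019.
ΔP = f(L/D_h)(ρV²/2) = 0.02019·4.669/0.1659·184.7 = 104.9 Pa.
ΔP = 0.1049 kPa.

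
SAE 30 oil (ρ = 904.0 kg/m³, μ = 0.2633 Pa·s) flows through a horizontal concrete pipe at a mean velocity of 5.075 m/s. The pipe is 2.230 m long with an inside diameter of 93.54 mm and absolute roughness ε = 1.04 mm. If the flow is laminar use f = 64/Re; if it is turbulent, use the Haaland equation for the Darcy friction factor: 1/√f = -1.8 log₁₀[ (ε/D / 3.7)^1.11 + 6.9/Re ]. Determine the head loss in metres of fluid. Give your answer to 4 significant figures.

Reynolds number Re = ρVD/μ = 904 · 5.075 · 0.09354 / 0.263 = 1630.
Re < 2300 → laminar flow, so f = 64/Re = 64/1630 = 0.03927 (the turbulent correlation is not needed).
Darcy-Weisbach: ΔP = f(L/D)(ρV²/2) = 0.03927·(2.23/0.09354)·(904·5.075²/2) = 0.03927·23.84·1.164e+04 = 1.09e+04 Pa.
Head loss h_f = ΔP/(ρg) = 1.09e+04/(904·9.81) = 1.229 m.

h_f ≈ 1.229 m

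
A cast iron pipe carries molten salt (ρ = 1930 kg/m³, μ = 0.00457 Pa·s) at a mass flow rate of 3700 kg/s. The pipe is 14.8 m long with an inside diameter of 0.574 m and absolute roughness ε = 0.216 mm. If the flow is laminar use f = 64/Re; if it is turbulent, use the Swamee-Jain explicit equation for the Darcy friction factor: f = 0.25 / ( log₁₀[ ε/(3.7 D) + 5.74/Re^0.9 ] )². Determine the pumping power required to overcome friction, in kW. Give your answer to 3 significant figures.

A = πD²/4 = π(0.574)²/4 = 0.2588 m²; mean velocity V = ṁ/(ρA) = 3700/(1930 · 0.2588) = 7.409 m/s.
Reynolds number Re = ρVD/μ = 1930 · 7.409 · 0.574 / 0.00457 = 1.796e+06.
Re > 4000 → turbulent. Relative roughness ε/D = 0.000216/0.574 = 0.000376. Swamee-Jain: f = 0.25/(log₁₀[0.000376/3.7 + 5.74/1.796e+06^0.9])² = 0.25/(log₁₀[0.000102 + 1.35e-05])² = 0.25/(-3.939)² = 0.01612.
Darcy-Weisbach: ΔP = f(L/D)(ρV²/2) = 0.01612·(14.8/0.574)·(1930·7.409²/2) = 0.01612·25.78·5.296e+04 = 2.201e+04 Pa.
Q = ṁ/ρ = 3700/1930 = 1.917 m³/s.
Pumping power P = QΔP = 1.917·2.201e+04 = 42190 W = 42.2 kW.

P ≈ 42.2 kW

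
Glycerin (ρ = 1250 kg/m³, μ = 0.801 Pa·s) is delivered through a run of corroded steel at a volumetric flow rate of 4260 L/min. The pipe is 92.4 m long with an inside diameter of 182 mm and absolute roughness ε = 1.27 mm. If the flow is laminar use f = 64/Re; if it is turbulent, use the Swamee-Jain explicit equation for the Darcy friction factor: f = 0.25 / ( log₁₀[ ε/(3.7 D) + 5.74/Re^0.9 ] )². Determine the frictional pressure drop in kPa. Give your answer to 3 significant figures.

Q = 4260 L/min = 4260/60000 = 0.071 m³/s.
Cross-sectional area A = πD²/4 = π(0.182)²/4 = 0.02602 m²; mean velocity V = Q/A = 0.071/0.02602 = 2.729 m/s.
Reynolds number Re = ρVD/μ = 1250 · 2.729 · 0.182 / 0.801 = 775.1.
Re < 2300 → laminar flow, so f = 64/Re = 64/775.1 = 0.08257 (the turbulent correlation is not needed).
Darcy-Weisbach: ΔP = f(L/D)(ρV²/2) = 0.08257·(92.4/0.182)·(1250·2.729²/2) = 0.08257·507.7·4655 = 1.951e+05 Pa.
ΔP = 1.951e+05 Pa = 195 kPa.

ΔP ≈ 195 kPa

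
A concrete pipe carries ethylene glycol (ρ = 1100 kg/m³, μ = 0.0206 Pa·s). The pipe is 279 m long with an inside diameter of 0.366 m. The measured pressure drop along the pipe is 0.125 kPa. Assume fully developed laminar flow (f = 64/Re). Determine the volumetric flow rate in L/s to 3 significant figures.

Q ≈ 9.58 L/s

For laminar flow, f = 64/Re with Re = ρVD/μ, so Darcy-Weisbach reduces to ΔP = 32μLV/D². Solving for V: V = ΔP·D²/(32μL) = 125·(0.366)²/(32·0.0206·279) = 0.09104 m/s.
Check: Re = ρVD/μ = 1100·0.09104·0.366/0.0206 = 1779 < 2300, so the laminar assumption holds.
Q = V·A = 0.09104·(π/4·0.366²) = 0.009579 m³/s = 9.58 L/s.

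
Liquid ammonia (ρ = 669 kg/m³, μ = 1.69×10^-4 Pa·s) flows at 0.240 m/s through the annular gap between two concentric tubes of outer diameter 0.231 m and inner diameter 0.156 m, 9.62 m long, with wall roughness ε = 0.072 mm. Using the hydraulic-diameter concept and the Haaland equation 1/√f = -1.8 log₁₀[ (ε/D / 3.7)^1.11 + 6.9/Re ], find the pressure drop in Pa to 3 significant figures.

ΔP ≈ 55.8 Pa

Hydraulic diameter D_h = 4A/P = D_o - D_i = 0.231 - 0.156 = 0.075 m.
Re = ρVD_h/μ = 669·0.24·0.075/0.000169 = 7.125e+04.
ε/D_h = 7.2e-05/0.075 = 0.00096; Haaland gives 1/√f = -1.8 log₁₀[0.000105+9.68e-05] = 6.652, so f = 0.0226.
ΔP = f(L/D_h)(ρV²/2) = 0.0226·9.62/0.075·19.27 = 55.84 Pa.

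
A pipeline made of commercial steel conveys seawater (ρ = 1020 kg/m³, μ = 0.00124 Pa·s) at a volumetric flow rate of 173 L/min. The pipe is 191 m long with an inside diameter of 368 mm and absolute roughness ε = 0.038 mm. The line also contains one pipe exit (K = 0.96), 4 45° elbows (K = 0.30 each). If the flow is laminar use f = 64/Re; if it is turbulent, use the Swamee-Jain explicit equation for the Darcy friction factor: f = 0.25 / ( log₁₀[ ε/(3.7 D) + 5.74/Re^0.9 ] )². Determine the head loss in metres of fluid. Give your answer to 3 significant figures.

Q = 173 L/min = 173/60000 = 0.002883 m³/s.
Cross-sectional area A = πD²/4 = π(0.368)²/4 = 0.1064 m²; mean velocity V = Q/A = 0.002883/0.1064 = 0.02711 m/s.
Reynolds number Re = ρVD/μ = 1020 · 0.02711 · 0.368 / 0.00124 = 8206.
Re > 4000 → turbulent. Relative roughness ε/D = 3.8e-05/0.368 = 0.000103. Swamee-Jain: f = 0.25/(log₁₀[0.000103/3.7 + 5.74/8206^0.9])² = 0.25/(log₁₀[2.79e-05 + 0.00172])² = 0.25/(-2.757)² = 0.03289.
Total minor-loss coefficient ΣK = 1·0.96 + 4·0.3 = 2.16.
ΔP = [f·L/D + ΣK]·(ρV²/2) = [0.03289·191/0.368 + 2.16]·(1020·0.02711²/2) = [17.07 + 2.16]·0.3748 = 7.208 Pa.
Head loss h_f = ΔP/(ρg) = 7.208/(1020·9.81) = 7.20×10^-4 m.

h_f ≈ 7.20×10^-4 m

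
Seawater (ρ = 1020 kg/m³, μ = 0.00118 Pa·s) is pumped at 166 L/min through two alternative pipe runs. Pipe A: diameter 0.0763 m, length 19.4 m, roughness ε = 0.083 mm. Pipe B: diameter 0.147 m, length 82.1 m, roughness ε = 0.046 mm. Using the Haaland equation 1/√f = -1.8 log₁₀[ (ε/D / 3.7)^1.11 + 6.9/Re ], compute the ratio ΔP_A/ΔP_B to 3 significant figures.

Pipe A: V = Q/A = 0.002767/0.004572 = 0.6051 m/s; Re = 3.991e+04; ε/D = 0.00109; Haaland → f = 0.02473; ΔP_A = f(L/D)(ρV²/2) = 1174 Pa.
Pipe B: V = Q/A = 0.002767/0.01697 = 0.163 m/s; Re = 2.071e+04; ε/D = 0.000313; Haaland → f = 0.02608; ΔP_B = f(L/D)(ρV²/2) = 197.4 Pa.
ΔP_A/ΔP_B = 1174/197.4 = 5.95.

ΔP_A/ΔP_B ≈ 5.95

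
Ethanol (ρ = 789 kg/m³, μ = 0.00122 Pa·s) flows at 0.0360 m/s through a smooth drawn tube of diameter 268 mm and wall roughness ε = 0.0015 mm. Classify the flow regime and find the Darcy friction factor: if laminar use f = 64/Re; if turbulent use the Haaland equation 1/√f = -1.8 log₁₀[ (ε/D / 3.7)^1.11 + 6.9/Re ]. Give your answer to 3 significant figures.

Re = ρVD/μ = 789·0.036·0.268/0.00122 = 6240.
Re > 4000 → turbulent. ε/D = 1.5e-06/0.268 = 5.6e-06; Haaland: 1/√f = -1.8 log₁₀[3.46e-07 + 0.00111] = 5.321, so f = 0.03532.

f ≈ 0.0353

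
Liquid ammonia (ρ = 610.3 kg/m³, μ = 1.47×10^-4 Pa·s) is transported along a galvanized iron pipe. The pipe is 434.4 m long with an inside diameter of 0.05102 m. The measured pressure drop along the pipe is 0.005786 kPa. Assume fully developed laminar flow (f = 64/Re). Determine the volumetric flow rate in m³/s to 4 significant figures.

Q ≈ 1.507×10^-5 m³/s

For laminar flow, f = 64/Re with Re = ρVD/μ, so Darcy-Weisbach reduces to ΔP = 32μLV/D². Solving for V: V = ΔP·D²/(32μL) = 5.786·(0.05102)²/(32·0.000147·434.4) = 0.007371 m/s.
Check: Re = ρVD/μ = 610.3·0.007371·0.05102/0.000147 = 1561 < 2300, so the laminar assumption holds.
Q = V·A = 0.007371·(π/4·0.05102²) = 1.507e-05 m³/s = 1.507×10^-5 m³/s.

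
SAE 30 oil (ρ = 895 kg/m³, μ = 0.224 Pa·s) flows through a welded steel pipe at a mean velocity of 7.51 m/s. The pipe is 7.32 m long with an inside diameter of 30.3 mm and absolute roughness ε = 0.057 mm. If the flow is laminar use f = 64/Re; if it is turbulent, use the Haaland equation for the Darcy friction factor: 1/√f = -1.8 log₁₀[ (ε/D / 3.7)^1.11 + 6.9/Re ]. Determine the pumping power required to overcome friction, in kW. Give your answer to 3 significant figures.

P ≈ 2.32 kW

Reynolds number Re = ρVD/μ = 895 · 7.51 · 0.0303 / 0.224 = 909.2.
Re < 2300 → laminar flow, so f = 64/Re = 64/909.2 = 0.07039 (the turbulent correlation is not needed).
Darcy-Weisbach: ΔP = f(L/D)(ρV²/2) = 0.07039·(7.32/0.0303)·(895·7.51²/2) = 0.07039·241.6·2.524e+04 = 4.292e+05 Pa.
Q = V·A = 7.51·0.0007211 = 0.005415 m³/s.
Pumping power P = QΔP = 0.005415·4.292e+05 = 2324 W = 2.32 kW.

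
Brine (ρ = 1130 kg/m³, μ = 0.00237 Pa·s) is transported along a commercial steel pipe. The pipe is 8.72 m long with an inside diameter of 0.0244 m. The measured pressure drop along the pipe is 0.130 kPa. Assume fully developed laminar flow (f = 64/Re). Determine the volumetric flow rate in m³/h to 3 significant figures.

Q ≈ 0.197 m³/h

For laminar flow, f = 64/Re with Re = ρVD/μ, so Darcy-Weisbach reduces to ΔP = 32μLV/D². Solving for V: V = ΔP·D²/(32μL) = 130·(0.0244)²/(32·0.00237·8.72) = 0.117 m/s.
Check: Re = ρVD/μ = 1130·0.117·0.0244/0.00237 = 1362 < 2300, so the laminar assumption holds.
Q = V·A = 0.117·(π/4·0.0244²) = 5.472e-05 m³/s = 0.197 m³/h.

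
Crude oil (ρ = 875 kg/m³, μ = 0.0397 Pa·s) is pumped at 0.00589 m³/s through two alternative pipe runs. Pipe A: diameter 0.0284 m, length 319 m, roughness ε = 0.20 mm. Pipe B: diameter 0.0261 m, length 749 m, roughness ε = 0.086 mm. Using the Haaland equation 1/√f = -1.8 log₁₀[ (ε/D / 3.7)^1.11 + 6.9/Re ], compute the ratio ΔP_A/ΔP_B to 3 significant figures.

ΔP_A/ΔP_B ≈ 0.312

Pipe A: V = Q/A = 0.00589/0.0006335 = 9.298 m/s; Re = 5820; ε/D = 0.00704; Haaland → f = 0.04332; ΔP_A = f(L/D)(ρV²/2) = 1.84e+07 Pa.
Pipe B: V = Q/A = 0.00589/0.000535 = 11.01 m/s; Re = 6333; ε/D = 0.0033; Haaland → f = 0.03871; ΔP_B = f(L/D)(ρV²/2) = 5.89e+07 Pa.
ΔP_A/ΔP_B = 1.84e+07/5.89e+07 = 0.312.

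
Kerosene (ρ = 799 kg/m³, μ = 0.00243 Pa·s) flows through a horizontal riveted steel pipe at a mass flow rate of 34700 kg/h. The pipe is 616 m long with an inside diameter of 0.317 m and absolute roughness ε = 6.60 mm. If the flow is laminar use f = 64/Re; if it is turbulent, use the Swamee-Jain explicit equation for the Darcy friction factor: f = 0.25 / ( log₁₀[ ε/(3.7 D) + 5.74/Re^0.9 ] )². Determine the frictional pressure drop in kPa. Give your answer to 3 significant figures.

ṁ = 34700 kg/h = 34700/3600 = 9.639 kg/s.
A = πD²/4 = π(0.317)²/4 = 0.07892 m²; mean velocity V = ṁ/(ρA) = 9.639/(799 · 0.07892) = 0.1529 m/s.
Reynolds number Re = ρVD/μ = 799 · 0.1529 · 0.317 / 0.00243 = 1.593e+04.
Re > 4000 → turbulent. Relative roughness ε/D = 0.0066/0.317 = 0.0208. Swamee-Jain: f = 0.25/(log₁₀[0.0208/3.7 + 5.74/1.593e+04^0.9])² = 0.25/(log₁₀[0.00563 + 0.000948])² = 0.25/(-2.182)² = 0.0525.
Darcy-Weisbach: ΔP = f(L/D)(ρV²/2) = 0.0525·(616/0.317)·(799·0.1529²/2) = 0.0525·1943·9.334 = 952.3 Pa.
ΔP = 952.3 Pa = 0.952 kPa.

ΔP ≈ 0.952 kPa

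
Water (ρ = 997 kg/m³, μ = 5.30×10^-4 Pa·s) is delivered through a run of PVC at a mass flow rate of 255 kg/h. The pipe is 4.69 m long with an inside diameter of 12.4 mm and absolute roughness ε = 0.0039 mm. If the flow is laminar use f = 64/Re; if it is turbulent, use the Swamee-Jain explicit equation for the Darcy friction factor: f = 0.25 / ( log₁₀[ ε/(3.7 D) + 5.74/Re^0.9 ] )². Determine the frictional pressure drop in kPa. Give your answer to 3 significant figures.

ΔP ≈ 1.90 kPa

ṁ = 255 kg/h = 255/3600 = 0.07083 kg/s.
A = πD²/4 = π(0.0124)²/4 = 0.0001208 m²; mean velocity V = ṁ/(ρA) = 0.07083/(997 · 0.0001208) = 0.5883 m/s.
Reynolds number Re = ρVD/μ = 997 · 0.5883 · 0.0124 / 0.00053 = 1.372e+04.
Re > 4000 → turbulent. Relative roughness ε/D = 3.9e-06/0.0124 = 0.000315. Swamee-Jain: f = 0.25/(log₁₀[0.000315/3.7 + 5.74/1.372e+04^0.9])² = 0.25/(log₁₀[8.5e-05 + 0.00108])² = 0.25/(-2.932)² = 0.02908.
Darcy-Weisbach: ΔP = f(L/D)(ρV²/2) = 0.02908·(4.69/0.0124)·(997·0.5883²/2) = 0.02908·378.2·172.5 = 1898 Pa.
ΔP = 1898 Pa = 1.90 kPa.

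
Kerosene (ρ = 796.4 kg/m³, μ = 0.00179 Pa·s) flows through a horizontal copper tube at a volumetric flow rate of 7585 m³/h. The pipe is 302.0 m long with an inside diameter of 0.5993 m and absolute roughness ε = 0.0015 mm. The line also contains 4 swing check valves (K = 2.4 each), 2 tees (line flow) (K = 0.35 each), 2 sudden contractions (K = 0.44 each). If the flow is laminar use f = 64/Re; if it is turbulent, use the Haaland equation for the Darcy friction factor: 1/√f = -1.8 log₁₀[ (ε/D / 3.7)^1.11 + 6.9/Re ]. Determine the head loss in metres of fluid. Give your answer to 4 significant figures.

Q = 7585 m³/h = 7585/3600 = 2.107 m³/s.
Cross-sectional area A = πD²/4 = π(0.5993)²/4 = 0.2821 m²; mean velocity V = Q/A = 2.107/0.2821 = 7.469 m/s.
Reynolds number Re = ρVD/μ = 796.4 · 7.469 · 0.5993 / 0.00179 = 1.992e+06.
Re > 4000 → turbulent. Relative roughness ε/D = 1.5e-06/0.5993 = 2.5e-06. Haaland: 1/√f = -1.8 log₁₀[(2.5e-06/3.7)^1.11 + 6.9/1.992e+06] = -1.8 log₁₀[1.42e-07 + 3.46e-06] = 9.797, so f = 0.01042.
Total minor-loss coefficient ΣK = 4·2.4 + 2·0.35 + 2·0.44 = 11.2.
ΔP = [f·L/D + ΣK]·(ρV²/2) = [0.01042·302/0.5993 + 11.2]·(796.4·7.469²/2) = [5.25 + 11.2]·2.222e+04 = 3.65e+05 Pa.
Head loss h_f = ΔP/(ρg) = 3.65e+05/(796.4·9.81) = 46.72 m.

h_f ≈ 46.72 m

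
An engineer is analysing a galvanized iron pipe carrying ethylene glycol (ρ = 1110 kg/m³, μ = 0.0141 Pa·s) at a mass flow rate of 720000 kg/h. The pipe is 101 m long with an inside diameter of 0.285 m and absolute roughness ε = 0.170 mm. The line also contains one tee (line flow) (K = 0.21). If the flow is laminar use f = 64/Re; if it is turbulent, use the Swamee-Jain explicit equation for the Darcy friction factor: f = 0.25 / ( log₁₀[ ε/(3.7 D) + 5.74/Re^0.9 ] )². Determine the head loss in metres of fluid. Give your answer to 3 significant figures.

h_f ≈ 3.27 m

ṁ = 720000 kg/h = 720000/3600 = 200 kg/s.
A = πD²/4 = π(0.285)²/4 = 0.06379 m²; mean velocity V = ṁ/(ρA) = 200/(1110 · 0.06379) = 2.824 m/s.
Reynolds number Re = ρVD/μ = 1110 · 2.824 · 0.285 / 0.0141 = 6.337e+04.
Re > 4000 → turbulent. Relative roughness ε/D = 0.00017/0.285 = 0.000596. Swamee-Jain: f = 0.25/(log₁₀[0.000596/3.7 + 5.74/6.337e+04^0.9])² = 0.25/(log₁₀[0.000161 + 0.000274])² = 0.25/(-3.362)² = 0.02212.
Total minor-loss coefficient ΣK = 1·0.21 = 0.21.
ΔP = [f·L/D + ΣK]·(ρV²/2) = [0.02212·101/0.285 + 0.21]·(1110·2.824²/2) = [7.84 + 0.21]·4427 = 3.564e+04 Pa.
Head loss h_f = ΔP/(ρg) = 3.564e+04/(1110·9.81) = 3.27 m.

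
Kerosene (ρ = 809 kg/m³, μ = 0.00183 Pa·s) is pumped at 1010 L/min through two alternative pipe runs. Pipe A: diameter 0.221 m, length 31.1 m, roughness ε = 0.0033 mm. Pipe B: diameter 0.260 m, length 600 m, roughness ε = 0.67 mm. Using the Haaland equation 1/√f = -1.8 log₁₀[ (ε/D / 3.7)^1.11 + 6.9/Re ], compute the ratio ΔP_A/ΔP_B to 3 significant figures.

Pipe A: V = Q/A = 0.01683/0.03836 = 0.4388 m/s; Re = 4.287e+04; ε/D = 1.49e-05; Haaland → f = 0.02148; ΔP_A = f(L/D)(ρV²/2) = 235.5 Pa.
Pipe B: V = Q/A = 0.01683/0.05309 = 0.3171 m/s; Re = 3.644e+04; ε/D = 0.00258; Haaland → f = 0.02836; ΔP_B = f(L/D)(ρV²/2) = 2661 Pa.
ΔP_A/ΔP_B = 235.5/2661 = 0.0885.

ΔP_A/ΔP_B ≈ 0.0885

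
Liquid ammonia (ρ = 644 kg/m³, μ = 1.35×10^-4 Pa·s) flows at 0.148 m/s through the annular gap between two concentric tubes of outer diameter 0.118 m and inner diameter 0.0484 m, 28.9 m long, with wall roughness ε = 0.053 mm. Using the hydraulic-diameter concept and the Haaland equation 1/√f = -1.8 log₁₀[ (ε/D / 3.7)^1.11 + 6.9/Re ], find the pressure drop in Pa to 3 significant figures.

ΔP ≈ 67.7 Pa

Hydraulic diameter D_h = 4A/P = D_o - D_i = 0.118 - 0.0484 = 0.0696 m.
Re = ρVD_h/μ = 644·0.148·0.0696/0.000135 = 4.914e+04.
ε/D_h = 5.3e-05/0.0696 = 0.000761; Haaland gives 1/√f = -1.8 log₁₀[8.09e-05+0.00014] = 6.579, so f = 0.0231.
ΔP = f(L/D_h)(ρV²/2) = 0.0231·28.9/0.0696·7.053 = 67.66 Pa.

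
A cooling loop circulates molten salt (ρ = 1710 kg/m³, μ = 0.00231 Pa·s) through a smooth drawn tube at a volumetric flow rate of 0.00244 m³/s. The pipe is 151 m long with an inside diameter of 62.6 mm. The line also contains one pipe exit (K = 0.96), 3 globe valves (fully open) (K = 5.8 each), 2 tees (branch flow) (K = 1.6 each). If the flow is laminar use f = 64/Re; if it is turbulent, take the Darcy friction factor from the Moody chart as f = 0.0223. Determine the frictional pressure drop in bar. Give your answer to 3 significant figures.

Cross-sectional area A = πD²/4 = π(0.0626)²/4 = 0.003078 m²; mean velocity V = Q/A = 0.00244/0.003078 = 0.7928 m/s.
Reynolds number Re = ρVD/μ = 1710 · 0.7928 · 0.0626 / 0.00231 = 3.674e+04.
Re > 4000 → turbulent; use the Moody-chart value f = 0.0223.
Total minor-loss coefficient ΣK = 1·0.96 + 3·5.8 + 2·1.6 = 21.6.
ΔP = [f·L/D + ΣK]·(ρV²/2) = [0.0223·151/0.0626 + 21.6]·(1710·0.7928²/2) = [53.79 + 21.6]·537.4 = 4.049e+04 Pa.
ΔP = 4.049e+04 Pa = 0.405 bar.

ΔP ≈ 0.405 bar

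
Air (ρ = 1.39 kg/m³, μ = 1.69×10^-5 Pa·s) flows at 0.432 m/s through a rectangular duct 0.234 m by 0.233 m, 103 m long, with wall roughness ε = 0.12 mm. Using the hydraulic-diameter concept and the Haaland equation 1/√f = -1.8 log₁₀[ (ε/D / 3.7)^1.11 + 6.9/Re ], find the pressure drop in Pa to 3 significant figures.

ΔP ≈ 1.89 Pa

Hydraulic diameter D_h = 4A/P = 4·(0.234·0.233)/(2·(0.234+0.233)) = 0.2181/0.934 = 0.2335 m.
Re = ρVD_h/μ = 1.39·0.432·0.2335/1.69e-05 = 8297.
ε/D_h = 0.00012/0.2335 = 0.000514; Haaland gives 1/√f = -1.8 log₁₀[5.23e-05+0.000832] = 5.496, so f = 0.0331.
ΔP = f(L/D_h)(ρV²/2) = 0.0331·103/0.2335·0.1297 = 1.894 Pa.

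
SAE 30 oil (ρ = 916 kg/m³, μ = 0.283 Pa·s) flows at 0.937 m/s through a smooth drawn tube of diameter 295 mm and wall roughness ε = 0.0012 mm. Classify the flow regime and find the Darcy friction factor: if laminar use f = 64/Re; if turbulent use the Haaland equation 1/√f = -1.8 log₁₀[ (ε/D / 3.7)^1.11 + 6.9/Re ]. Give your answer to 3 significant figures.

Re = ρVD/μ = 916·0.937·0.295/0.283 = 894.7.
Re < 2300 → laminar, so f = 64/Re = 0.07153 (roughness is irrelevant in laminar flow).

f ≈ 0.0715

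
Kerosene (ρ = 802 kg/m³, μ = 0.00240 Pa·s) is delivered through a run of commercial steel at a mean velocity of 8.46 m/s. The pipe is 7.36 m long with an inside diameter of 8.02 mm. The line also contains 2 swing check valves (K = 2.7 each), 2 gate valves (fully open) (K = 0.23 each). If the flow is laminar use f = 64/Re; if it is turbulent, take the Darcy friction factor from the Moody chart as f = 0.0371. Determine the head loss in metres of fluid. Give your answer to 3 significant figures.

h_f ≈ 146 m

Reynolds number Re = ρVD/μ = 802 · 8.46 · 0.00802 / 0.0024 = 2.267e+04.
Re > 4000 → turbulent; use the Moody-chart value f = 0.0371.
Total minor-loss coefficient ΣK = 2·2.7 + 2·0.23 = 5.86.
ΔP = [f·L/D + ΣK]·(ρV²/2) = [0.0371·7.36/0.00802 + 5.86]·(802·8.46²/2) = [34.05 + 5.86]·2.87e+04 = 1.145e+06 Pa.
Head loss h_f = ΔP/(ρg) = 1.145e+06/(802·9.81) = 146 m.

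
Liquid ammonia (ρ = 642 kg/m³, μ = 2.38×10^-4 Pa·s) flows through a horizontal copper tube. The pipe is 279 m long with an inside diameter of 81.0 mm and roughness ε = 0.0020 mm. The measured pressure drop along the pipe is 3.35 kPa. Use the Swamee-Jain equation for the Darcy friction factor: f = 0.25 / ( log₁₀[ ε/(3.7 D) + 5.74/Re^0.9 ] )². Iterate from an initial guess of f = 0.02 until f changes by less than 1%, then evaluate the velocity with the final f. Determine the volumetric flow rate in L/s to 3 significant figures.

Rearranging Darcy-Weisbach: V = √(2·ΔP·D/(f·L·ρ)). With ε/D = 2e-06/0.081 = 2.47e-05, iterate starting from f = 0.02:
  f = 0.02 → V = √(2·3350·0.081/(0.02·279·642)) = 0.3892 m/s; Re = ρVD/μ = 8.504e+04; f → 0.01862
  f = 0.01862 → V = 0.4034 m/s; Re = 8.814e+04; f → 0.01848
Converged (Δf/f < 1%). With the final f = 0.01848: V = √(2·3350·0.081/(0.01848·279·642)) = 0.4049 m/s.
Q = V·A = 0.4049·(π/4·0.081²) = 0.002086 m³/s = 2.09 L/s.

Q ≈ 2.09 L/s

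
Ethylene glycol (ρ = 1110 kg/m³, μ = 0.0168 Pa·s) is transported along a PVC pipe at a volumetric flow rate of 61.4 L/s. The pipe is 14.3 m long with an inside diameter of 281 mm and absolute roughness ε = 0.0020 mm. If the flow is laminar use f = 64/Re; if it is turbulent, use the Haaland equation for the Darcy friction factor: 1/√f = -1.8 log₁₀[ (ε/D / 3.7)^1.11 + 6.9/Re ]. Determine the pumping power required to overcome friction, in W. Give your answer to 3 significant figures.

Q = 61.4 L/s = 61.4/1000 = 0.0614 m³/s.
Cross-sectional area A = πD²/4 = π(0.281)²/4 = 0.06202 m²; mean velocity V = Q/A = 0.0614/0.06202 = 0.9901 m/s.
Reynolds number Re = ρVD/μ = 1110 · 0.9901 · 0.281 / 0.0168 = 1.838e+04.
Re > 4000 → turbulent. Relative roughness ε/D = 2e-06/0.281 = 7.12e-06. Haaland: 1/√f = -1.8 log₁₀[(7.12e-06/3.7)^1.11 + 6.9/1.838e+04] = -1.8 log₁₀[4.52e-07 + 0.000375] = 6.165, so f = 0.02631.
Darcy-Weisbach: ΔP = f(L/D)(ρV²/2) = 0.02631·(14.3/0.281)·(1110·0.9901²/2) = 0.02631·50.89·544 = 728.4 Pa.
Pumping power P = QΔP = 0.0614·728.4 = 44.73 W = 44.7 W.

P ≈ 44.7 W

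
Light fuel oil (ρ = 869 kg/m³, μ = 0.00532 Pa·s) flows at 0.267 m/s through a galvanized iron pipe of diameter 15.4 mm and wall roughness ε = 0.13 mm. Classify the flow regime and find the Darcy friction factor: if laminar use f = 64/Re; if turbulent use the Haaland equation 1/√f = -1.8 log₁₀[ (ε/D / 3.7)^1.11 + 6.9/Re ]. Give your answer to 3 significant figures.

Re = ρVD/μ = 869·0.267·0.0154/0.00532 = 671.6.
Re < 2300 → laminar, so f = 64/Re = 0.09529 (roughness is irrelevant in laminar flow).

f ≈ 0.0953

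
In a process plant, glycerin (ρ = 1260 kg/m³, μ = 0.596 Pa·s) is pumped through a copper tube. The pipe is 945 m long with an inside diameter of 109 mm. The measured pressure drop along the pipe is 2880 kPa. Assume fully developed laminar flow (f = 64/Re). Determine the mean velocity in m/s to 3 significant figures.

For laminar flow, f = 64/Re with Re = ρVD/μ, so Darcy-Weisbach reduces to ΔP = 32μLV/D². Solving for V: V = ΔP·D²/(32μL) = 2.88e+06·(0.109)²/(32·0.596·945) = 1.899 m/s.
Check: Re = ρVD/μ = 1260·1.899·0.109/0.596 = 437.5 < 2300, so the laminar assumption holds.

V ≈ 1.90 m/s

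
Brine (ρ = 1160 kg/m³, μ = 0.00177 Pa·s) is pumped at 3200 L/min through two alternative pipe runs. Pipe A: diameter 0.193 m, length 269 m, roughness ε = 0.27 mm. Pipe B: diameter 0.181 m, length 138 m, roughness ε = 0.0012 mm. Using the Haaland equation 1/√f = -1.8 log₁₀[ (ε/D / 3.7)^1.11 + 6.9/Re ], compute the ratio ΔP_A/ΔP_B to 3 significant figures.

ΔP_A/ΔP_B ≈ 2.11

Pipe A: V = Q/A = 0.05333/0.02926 = 1.823 m/s; Re = 2.306e+05; ε/D = 0.0014; Haaland → f = 0.02226; ΔP_A = f(L/D)(ρV²/2) = 5.979e+04 Pa.
Pipe B: V = Q/A = 0.05333/0.02573 = 2.073 m/s; Re = 2.459e+05; ε/D = 6.63e-06; Haaland → f = 0.01494; ΔP_B = f(L/D)(ρV²/2) = 2.838e+04 Pa.
ΔP_A/ΔP_B = 5.979e+04/2.838e+04 = 2.11.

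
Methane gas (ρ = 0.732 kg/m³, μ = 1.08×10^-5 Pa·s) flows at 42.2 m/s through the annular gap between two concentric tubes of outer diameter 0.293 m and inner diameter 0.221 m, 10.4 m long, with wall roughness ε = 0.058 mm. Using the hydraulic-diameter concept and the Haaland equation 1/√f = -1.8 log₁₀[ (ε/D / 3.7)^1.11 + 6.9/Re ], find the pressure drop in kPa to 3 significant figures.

ΔP ≈ 1.89 kPa

Hydraulic diameter D_h = 4A/P = D_o - D_i = 0.293 - 0.221 = 0.072 m.
Re = ρVD_h/μ = 0.732·42.2·0.072/1.08e-05 = 2.059e+05.
ε/D_h = 5.8e-05/0.072 = 0.000806; Haaland gives 1/√f = -1.8 log₁₀[8.61e-05+3.35e-05] = 7.06, so f = 0.02006.
ΔP = f(L/D_h)(ρV²/2) = 0.02006·10.4/0.072·651.8 = 1889 Pa.
ΔP = 1.89 kPa.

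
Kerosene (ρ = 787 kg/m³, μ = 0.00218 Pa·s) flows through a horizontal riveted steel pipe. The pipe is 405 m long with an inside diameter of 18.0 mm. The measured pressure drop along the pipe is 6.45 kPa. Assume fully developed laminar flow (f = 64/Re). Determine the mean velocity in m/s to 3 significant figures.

V ≈ 0.0740 m/s

For laminar flow, f = 64/Re with Re = ρVD/μ, so Darcy-Weisbach reduces to ΔP = 32μLV/D². Solving for V: V = ΔP·D²/(32μL) = 6450·(0.018)²/(32·0.00218·405) = 0.07397 m/s.
Check: Re = ρVD/μ = 787·0.07397·0.018/0.00218 = 480.7 < 2300, so the laminar assumption holds.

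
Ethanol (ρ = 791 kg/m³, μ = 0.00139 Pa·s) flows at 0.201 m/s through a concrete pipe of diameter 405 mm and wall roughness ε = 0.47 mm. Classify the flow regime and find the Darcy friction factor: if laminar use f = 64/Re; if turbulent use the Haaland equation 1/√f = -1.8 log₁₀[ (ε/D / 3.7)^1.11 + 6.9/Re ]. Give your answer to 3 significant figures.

f ≈ 0.0244

Re = ρVD/μ = 791·0.201·0.405/0.00139 = 4.632e+04.
Re > 4000 → turbulent. ε/D = 0.00047/0.405 = 0.00116; Haaland: 1/√f = -1.8 log₁₀[0.000129 + 0.000149] = 6.4, so f = 0.02441.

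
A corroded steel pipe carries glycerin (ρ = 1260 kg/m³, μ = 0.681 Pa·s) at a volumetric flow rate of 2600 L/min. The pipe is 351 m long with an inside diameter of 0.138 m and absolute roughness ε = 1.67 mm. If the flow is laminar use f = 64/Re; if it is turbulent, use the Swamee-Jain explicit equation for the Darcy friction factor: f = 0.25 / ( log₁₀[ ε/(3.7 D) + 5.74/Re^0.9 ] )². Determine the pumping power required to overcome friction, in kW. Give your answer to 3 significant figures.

Q = 2600 L/min = 2600/60000 = 0.04333 m³/s.
Cross-sectional area A = πD²/4 = π(0.138)²/4 = 0.01496 m²; mean velocity V = Q/A = 0.04333/0.01496 = 2.897 m/s.
Reynolds number Re = ρVD/μ = 1260 · 2.897 · 0.138 / 0.681 = 739.7.
Re < 2300 → laminar flow, so f = 64/Re = 64/739.7 = 0.08652 (the turbulent correlation is not needed).
Darcy-Weisbach: ΔP = f(L/D)(ρV²/2) = 0.08652·(351/0.138)·(1260·2.897²/2) = 0.08652·2543·5288 = 1.164e+06 Pa.
Pumping power P = QΔP = 0.04333·1.164e+06 = 50420 W = 50.4 kW.

P ≈ 50.4 kW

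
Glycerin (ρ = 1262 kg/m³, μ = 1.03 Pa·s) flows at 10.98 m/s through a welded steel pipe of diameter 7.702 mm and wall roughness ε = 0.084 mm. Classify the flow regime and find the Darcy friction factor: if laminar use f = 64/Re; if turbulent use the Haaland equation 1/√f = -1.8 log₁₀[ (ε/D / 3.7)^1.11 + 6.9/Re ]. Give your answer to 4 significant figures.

f ≈ 0.6177

Re = ρVD/μ = 1262·10.98·0.007702/1.03 = 103.6.
Re < 2300 → laminar, so f = 64/Re = 0.6177 (roughness is irrelevant in laminar flow).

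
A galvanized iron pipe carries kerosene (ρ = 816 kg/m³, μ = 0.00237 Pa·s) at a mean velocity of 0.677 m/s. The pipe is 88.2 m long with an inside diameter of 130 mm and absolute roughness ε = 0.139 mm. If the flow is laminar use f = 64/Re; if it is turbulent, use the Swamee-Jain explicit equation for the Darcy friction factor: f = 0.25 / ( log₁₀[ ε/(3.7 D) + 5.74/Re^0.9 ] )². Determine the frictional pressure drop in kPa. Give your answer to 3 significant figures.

Reynolds number Re = ρVD/μ = 816 · 0.677 · 0.13 / 0.00237 = 3.03e+04.
Re > 4000 → turbulent. Relative roughness ε/D = 0.000139/0.13 = 0.00107. Swamee-Jain: f = 0.25/(log₁₀[0.00107/3.7 + 5.74/3.03e+04^0.9])² = 0.25/(log₁₀[0.000289 + 0.000532])² = 0.25/(-3.086)² = 0.02625.
Darcy-Weisbach: ΔP = f(L/D)(ρV²/2) = 0.02625·(88.2/0.13)·(816·0.677²/2) = 0.02625·678.5·187 = 3331 Pa.
ΔP = 3331 Pa = 3.33 kPa.

ΔP ≈ 3.33 kPa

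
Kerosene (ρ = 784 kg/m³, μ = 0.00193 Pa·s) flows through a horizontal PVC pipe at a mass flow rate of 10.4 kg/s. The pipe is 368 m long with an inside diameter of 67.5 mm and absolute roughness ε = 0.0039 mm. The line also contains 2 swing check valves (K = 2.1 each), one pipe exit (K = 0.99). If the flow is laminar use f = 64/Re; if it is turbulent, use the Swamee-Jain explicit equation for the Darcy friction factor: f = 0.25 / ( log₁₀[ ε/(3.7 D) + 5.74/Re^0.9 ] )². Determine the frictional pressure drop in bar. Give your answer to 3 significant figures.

A = πD²/4 = π(0.0675)²/4 = 0.003578 m²; mean velocity V = ṁ/(ρA) = 10.4/(784 · 0.003578) = 3.707 m/s.
Reynolds number Re = ρVD/μ = 784 · 3.707 · 0.0675 / 0.00193 = 1.016e+05.
Re > 4000 → turbulent. Relative roughness ε/D = 3.9e-06/0.0675 = 5.78e-05. Swamee-Jain: f = 0.25/(log₁₀[5.78e-05/3.7 + 5.74/1.016e+05^0.9])² = 0.25/(log₁₀[1.56e-05 + 0.000179])² = 0.25/(-3.711)² = 0.01815.
Total minor-loss coefficient ΣK = 2·2.1 + 1·0.99 = 5.19.
ΔP = [f·L/D + ΣK]·(ρV²/2) = [0.01815·368/0.0675 + 5.19]·(784·3.707²/2) = [98.96 + 5.19]·5387 = 5.61e+05 Pa.
ΔP = 5.61e+05 Pa = 5.61 bar.

ΔP ≈ 5.61 bar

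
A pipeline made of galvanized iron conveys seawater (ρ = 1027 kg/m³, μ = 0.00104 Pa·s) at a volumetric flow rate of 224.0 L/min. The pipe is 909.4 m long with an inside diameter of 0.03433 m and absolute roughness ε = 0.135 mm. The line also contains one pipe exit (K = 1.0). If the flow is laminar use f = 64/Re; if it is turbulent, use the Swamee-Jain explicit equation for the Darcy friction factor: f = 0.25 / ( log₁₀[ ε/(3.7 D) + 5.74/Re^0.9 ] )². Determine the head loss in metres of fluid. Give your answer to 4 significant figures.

h_f ≈ 644.4 m

Q = 224.0 L/min = 224.0/60000 = 0.003733 m³/s.
Cross-sectional area A = πD²/4 = π(0.03433)²/4 = 0.0009256 m²; mean velocity V = Q/A = 0.003733/0.0009256 = 4.033 m/s.
Reynolds number Re = ρVD/μ = 1027 · 4.033 · 0.03433 / 0.00104 = 1.367e+05.
Re > 4000 → turbulent. Relative roughness ε/D = 0.000135/0.03433 = 0.00393. Swamee-Jain: f = 0.25/(log₁₀[0.00393/3.7 + 5.74/1.367e+05^0.9])² = 0.25/(log₁₀[0.00106 + 0.000137])² = 0.25/(-2.921)² = 0.0293.
Total minor-loss coefficient ΣK = 1·1 = 1.
ΔP = [f·L/D + ΣK]·(ρV²/2) = [0.0293·909.4/0.03433 + 1]·(1027·4.033²/2) = [776.2 + 1]·8353 = 6.492e+06 Pa.
Head loss h_f = ΔP/(ρg) = 6.492e+06/(1027·9.81) = 644.4 m.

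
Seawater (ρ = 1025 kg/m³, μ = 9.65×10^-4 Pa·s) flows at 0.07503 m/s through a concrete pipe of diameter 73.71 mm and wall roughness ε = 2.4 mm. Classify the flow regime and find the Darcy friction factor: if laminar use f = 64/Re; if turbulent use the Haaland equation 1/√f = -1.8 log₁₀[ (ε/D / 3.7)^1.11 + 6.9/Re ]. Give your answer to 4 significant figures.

f ≈ 0.06414

Re = ρVD/μ = 1025·0.07503·0.07371/0.000965 = 5874.
Re > 4000 → turbulent. ε/D = 0.0024/0.07371 = 0.0326; Haaland: 1/√f = -1.8 log₁₀[0.00523 + 0.00117] = 3.948, so f = 0.06414.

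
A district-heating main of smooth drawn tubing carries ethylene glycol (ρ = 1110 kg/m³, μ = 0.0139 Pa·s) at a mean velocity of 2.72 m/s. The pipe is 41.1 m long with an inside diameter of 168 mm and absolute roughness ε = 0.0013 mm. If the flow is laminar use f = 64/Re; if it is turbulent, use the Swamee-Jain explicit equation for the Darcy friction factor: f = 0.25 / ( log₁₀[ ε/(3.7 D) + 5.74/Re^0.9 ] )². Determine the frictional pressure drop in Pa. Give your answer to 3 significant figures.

ΔP ≈ 22400 Pa

Reynolds number Re = ρVD/μ = 1110 · 2.72 · 0.168 / 0.0139 = 3.649e+04.
Re > 4000 → turbulent. Relative roughness ε/D = 1.3e-06/0.168 = 7.74e-06. Swamee-Jain: f = 0.25/(log₁₀[7.74e-06/3.7 + 5.74/3.649e+04^0.9])² = 0.25/(log₁₀[2.09e-06 + 0.00045])² = 0.25/(-3.345)² = 0.02234.
Darcy-Weisbach: ΔP = f(L/D)(ρV²/2) = 0.02234·(41.1/0.168)·(1110·2.72²/2) = 0.02234·244.6·4106 = 2.244e+04 Pa.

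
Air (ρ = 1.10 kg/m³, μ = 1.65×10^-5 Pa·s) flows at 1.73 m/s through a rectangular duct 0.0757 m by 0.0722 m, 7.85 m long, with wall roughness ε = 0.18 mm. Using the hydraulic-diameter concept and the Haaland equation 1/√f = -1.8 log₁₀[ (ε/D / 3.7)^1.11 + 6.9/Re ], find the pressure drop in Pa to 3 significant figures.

Hydraulic diameter D_h = 4A/P = 4·(0.0757·0.0722)/(2·(0.0757+0.0722)) = 0.02186/0.2958 = 0.07391 m.
Re = ρVD_h/μ = 1.1·1.73·0.07391/1.65e-05 = 8524.
ε/D_h = 0.00018/0.07391 = 0.00244; Haaland gives 1/√f = -1.8 log₁₀[0.000294+0.000809] = 5.323, so f = 0.03529.
ΔP = f(L/D_h)(ρV²/2) = 0.03529·7.85/0.07391·1.646 = 6.17 Pa.

ΔP ≈ 6.17 Pa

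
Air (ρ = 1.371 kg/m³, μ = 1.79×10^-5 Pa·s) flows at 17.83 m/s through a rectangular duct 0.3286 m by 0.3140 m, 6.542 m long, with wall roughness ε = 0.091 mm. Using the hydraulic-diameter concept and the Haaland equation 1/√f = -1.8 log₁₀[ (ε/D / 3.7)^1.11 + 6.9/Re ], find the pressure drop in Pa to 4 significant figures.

ΔP ≈ 71.78 Pa

Hydraulic diameter D_h = 4A/P = 4·(0.3286·0.314)/(2·(0.3286+0.314)) = 0.4127/1.285 = 0.3211 m.
Re = ρVD_h/μ = 1.371·17.83·0.3211/1.79e-05 = 4.386e+05.
ε/D_h = 9.1e-05/0.3211 = 0.000283; Haaland gives 1/√f = -1.8 log₁₀[2.7e-05+1.57e-05] = 7.865, so f = 0.01617.
ΔP = f(L/D_h)(ρV²/2) = 0.01617·6.542/0.3211·217.9 = 71.78 Pa.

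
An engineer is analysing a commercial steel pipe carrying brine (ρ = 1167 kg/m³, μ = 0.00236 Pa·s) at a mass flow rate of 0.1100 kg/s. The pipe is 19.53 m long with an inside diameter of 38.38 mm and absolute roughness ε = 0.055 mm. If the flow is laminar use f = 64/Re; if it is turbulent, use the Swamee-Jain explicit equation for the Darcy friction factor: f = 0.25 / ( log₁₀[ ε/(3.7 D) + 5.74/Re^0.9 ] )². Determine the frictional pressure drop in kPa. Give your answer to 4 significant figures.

ΔP ≈ 0.08158 kPa

A = πD²/4 = π(0.03838)²/4 = 0.001157 m²; mean velocity V = ṁ/(ρA) = 0.11/(1167 · 0.001157) = 0.08147 m/s.
Reynolds number Re = ρVD/μ = 1167 · 0.08147 · 0.03838 / 0.00236 = 1546.
Re < 2300 → laminar flow, so f = 64/Re = 64/1546 = 0.04139 (the turbulent correlation is not needed).
Darcy-Weisbach: ΔP = f(L/D)(ρV²/2) = 0.04139·(19.53/0.03838)·(1167·0.08147²/2) = 0.04139·508.9·3.873 = 81.58 Pa.
ΔP = 81.58 Pa = 0.08158 kPa.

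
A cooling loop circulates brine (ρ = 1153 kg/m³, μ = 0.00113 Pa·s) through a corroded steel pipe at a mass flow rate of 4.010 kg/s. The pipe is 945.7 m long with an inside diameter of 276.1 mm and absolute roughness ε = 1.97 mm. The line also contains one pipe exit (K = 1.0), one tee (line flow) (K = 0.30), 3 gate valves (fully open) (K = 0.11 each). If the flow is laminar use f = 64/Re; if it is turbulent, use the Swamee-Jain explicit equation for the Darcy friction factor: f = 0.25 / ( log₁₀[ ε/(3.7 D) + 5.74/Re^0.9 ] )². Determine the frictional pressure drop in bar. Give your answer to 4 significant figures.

A = πD²/4 = π(0.2761)²/4 = 0.05987 m²; mean velocity V = ṁ/(ρA) = 4.01/(1153 · 0.05987) = 0.05809 m/s.
Reynolds number Re = ρVD/μ = 1153 · 0.05809 · 0.2761 / 0.00113 = 1.636e+04.
Re > 4000 → turbulent. Relative roughness ε/D = 0.00197/0.2761 = 0.00714. Swamee-Jain: f = 0.25/(log₁₀[0.00714/3.7 + 5.74/1.636e+04^0.9])² = 0.25/(log₁₀[0.00193 + 0.000926])² = 0.25/(-2.545)² = 0.03861.
Total minor-loss coefficient ΣK = 1·1 + 1·0.3 + 3·0.11 = 1.63.
ΔP = [f·L/D + ΣK]·(ρV²/2) = [0.03861·945.7/0.2761 + 1.63]·(1153·0.05809²/2) = [132.3 + 1.63]·1.945 = 260.4 Pa.
ΔP = 260.4 Pa = 0.002604 bar.

ΔP ≈ 0.002604 bar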